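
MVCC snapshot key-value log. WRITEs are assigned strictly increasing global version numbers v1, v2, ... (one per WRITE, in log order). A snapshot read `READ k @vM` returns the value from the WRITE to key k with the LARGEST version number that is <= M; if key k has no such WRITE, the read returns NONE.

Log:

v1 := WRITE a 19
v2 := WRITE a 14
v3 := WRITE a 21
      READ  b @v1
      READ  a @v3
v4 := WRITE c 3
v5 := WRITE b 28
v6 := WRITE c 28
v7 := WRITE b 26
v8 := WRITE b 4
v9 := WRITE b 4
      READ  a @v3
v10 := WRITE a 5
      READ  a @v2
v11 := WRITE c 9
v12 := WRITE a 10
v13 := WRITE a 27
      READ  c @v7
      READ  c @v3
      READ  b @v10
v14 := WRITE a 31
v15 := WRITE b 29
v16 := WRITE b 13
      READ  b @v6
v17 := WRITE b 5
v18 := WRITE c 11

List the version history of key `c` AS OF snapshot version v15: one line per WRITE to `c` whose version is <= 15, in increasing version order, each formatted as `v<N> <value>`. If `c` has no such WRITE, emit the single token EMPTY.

Scan writes for key=c with version <= 15:
  v1 WRITE a 19 -> skip
  v2 WRITE a 14 -> skip
  v3 WRITE a 21 -> skip
  v4 WRITE c 3 -> keep
  v5 WRITE b 28 -> skip
  v6 WRITE c 28 -> keep
  v7 WRITE b 26 -> skip
  v8 WRITE b 4 -> skip
  v9 WRITE b 4 -> skip
  v10 WRITE a 5 -> skip
  v11 WRITE c 9 -> keep
  v12 WRITE a 10 -> skip
  v13 WRITE a 27 -> skip
  v14 WRITE a 31 -> skip
  v15 WRITE b 29 -> skip
  v16 WRITE b 13 -> skip
  v17 WRITE b 5 -> skip
  v18 WRITE c 11 -> drop (> snap)
Collected: [(4, 3), (6, 28), (11, 9)]

Answer: v4 3
v6 28
v11 9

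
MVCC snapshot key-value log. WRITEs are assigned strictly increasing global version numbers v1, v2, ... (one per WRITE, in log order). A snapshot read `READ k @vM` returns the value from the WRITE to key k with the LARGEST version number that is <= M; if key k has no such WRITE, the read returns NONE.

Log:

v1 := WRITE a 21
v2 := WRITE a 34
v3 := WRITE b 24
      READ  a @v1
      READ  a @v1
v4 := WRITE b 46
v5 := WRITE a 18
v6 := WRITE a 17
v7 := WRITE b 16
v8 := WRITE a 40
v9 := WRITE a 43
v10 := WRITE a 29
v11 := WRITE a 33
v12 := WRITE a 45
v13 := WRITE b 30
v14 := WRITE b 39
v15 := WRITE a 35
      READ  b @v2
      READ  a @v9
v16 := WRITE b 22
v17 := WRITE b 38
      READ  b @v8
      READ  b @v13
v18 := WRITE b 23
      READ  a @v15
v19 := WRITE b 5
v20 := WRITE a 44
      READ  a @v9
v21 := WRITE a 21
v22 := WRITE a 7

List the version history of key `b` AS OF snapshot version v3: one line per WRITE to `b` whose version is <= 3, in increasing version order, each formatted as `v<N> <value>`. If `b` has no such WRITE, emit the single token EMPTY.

Answer: v3 24

Derivation:
Scan writes for key=b with version <= 3:
  v1 WRITE a 21 -> skip
  v2 WRITE a 34 -> skip
  v3 WRITE b 24 -> keep
  v4 WRITE b 46 -> drop (> snap)
  v5 WRITE a 18 -> skip
  v6 WRITE a 17 -> skip
  v7 WRITE b 16 -> drop (> snap)
  v8 WRITE a 40 -> skip
  v9 WRITE a 43 -> skip
  v10 WRITE a 29 -> skip
  v11 WRITE a 33 -> skip
  v12 WRITE a 45 -> skip
  v13 WRITE b 30 -> drop (> snap)
  v14 WRITE b 39 -> drop (> snap)
  v15 WRITE a 35 -> skip
  v16 WRITE b 22 -> drop (> snap)
  v17 WRITE b 38 -> drop (> snap)
  v18 WRITE b 23 -> drop (> snap)
  v19 WRITE b 5 -> drop (> snap)
  v20 WRITE a 44 -> skip
  v21 WRITE a 21 -> skip
  v22 WRITE a 7 -> skip
Collected: [(3, 24)]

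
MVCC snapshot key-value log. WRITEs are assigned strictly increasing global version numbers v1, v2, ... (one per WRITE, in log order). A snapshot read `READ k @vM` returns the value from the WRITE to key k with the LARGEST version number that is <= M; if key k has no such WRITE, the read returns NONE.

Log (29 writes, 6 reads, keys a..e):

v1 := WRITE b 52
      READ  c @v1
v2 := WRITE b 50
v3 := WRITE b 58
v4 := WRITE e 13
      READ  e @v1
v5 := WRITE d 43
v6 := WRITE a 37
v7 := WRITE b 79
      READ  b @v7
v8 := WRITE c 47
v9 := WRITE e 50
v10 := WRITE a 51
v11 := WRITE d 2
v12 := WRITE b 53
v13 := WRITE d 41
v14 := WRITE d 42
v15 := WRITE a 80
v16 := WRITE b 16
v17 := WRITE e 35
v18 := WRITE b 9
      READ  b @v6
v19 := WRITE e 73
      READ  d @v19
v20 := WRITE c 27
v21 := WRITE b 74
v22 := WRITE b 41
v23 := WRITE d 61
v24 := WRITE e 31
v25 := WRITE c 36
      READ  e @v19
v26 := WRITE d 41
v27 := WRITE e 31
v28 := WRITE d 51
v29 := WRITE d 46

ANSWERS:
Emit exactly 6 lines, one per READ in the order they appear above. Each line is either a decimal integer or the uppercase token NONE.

v1: WRITE b=52  (b history now [(1, 52)])
READ c @v1: history=[] -> no version <= 1 -> NONE
v2: WRITE b=50  (b history now [(1, 52), (2, 50)])
v3: WRITE b=58  (b history now [(1, 52), (2, 50), (3, 58)])
v4: WRITE e=13  (e history now [(4, 13)])
READ e @v1: history=[(4, 13)] -> no version <= 1 -> NONE
v5: WRITE d=43  (d history now [(5, 43)])
v6: WRITE a=37  (a history now [(6, 37)])
v7: WRITE b=79  (b history now [(1, 52), (2, 50), (3, 58), (7, 79)])
READ b @v7: history=[(1, 52), (2, 50), (3, 58), (7, 79)] -> pick v7 -> 79
v8: WRITE c=47  (c history now [(8, 47)])
v9: WRITE e=50  (e history now [(4, 13), (9, 50)])
v10: WRITE a=51  (a history now [(6, 37), (10, 51)])
v11: WRITE d=2  (d history now [(5, 43), (11, 2)])
v12: WRITE b=53  (b history now [(1, 52), (2, 50), (3, 58), (7, 79), (12, 53)])
v13: WRITE d=41  (d history now [(5, 43), (11, 2), (13, 41)])
v14: WRITE d=42  (d history now [(5, 43), (11, 2), (13, 41), (14, 42)])
v15: WRITE a=80  (a history now [(6, 37), (10, 51), (15, 80)])
v16: WRITE b=16  (b history now [(1, 52), (2, 50), (3, 58), (7, 79), (12, 53), (16, 16)])
v17: WRITE e=35  (e history now [(4, 13), (9, 50), (17, 35)])
v18: WRITE b=9  (b history now [(1, 52), (2, 50), (3, 58), (7, 79), (12, 53), (16, 16), (18, 9)])
READ b @v6: history=[(1, 52), (2, 50), (3, 58), (7, 79), (12, 53), (16, 16), (18, 9)] -> pick v3 -> 58
v19: WRITE e=73  (e history now [(4, 13), (9, 50), (17, 35), (19, 73)])
READ d @v19: history=[(5, 43), (11, 2), (13, 41), (14, 42)] -> pick v14 -> 42
v20: WRITE c=27  (c history now [(8, 47), (20, 27)])
v21: WRITE b=74  (b history now [(1, 52), (2, 50), (3, 58), (7, 79), (12, 53), (16, 16), (18, 9), (21, 74)])
v22: WRITE b=41  (b history now [(1, 52), (2, 50), (3, 58), (7, 79), (12, 53), (16, 16), (18, 9), (21, 74), (22, 41)])
v23: WRITE d=61  (d history now [(5, 43), (11, 2), (13, 41), (14, 42), (23, 61)])
v24: WRITE e=31  (e history now [(4, 13), (9, 50), (17, 35), (19, 73), (24, 31)])
v25: WRITE c=36  (c history now [(8, 47), (20, 27), (25, 36)])
READ e @v19: history=[(4, 13), (9, 50), (17, 35), (19, 73), (24, 31)] -> pick v19 -> 73
v26: WRITE d=41  (d history now [(5, 43), (11, 2), (13, 41), (14, 42), (23, 61), (26, 41)])
v27: WRITE e=31  (e history now [(4, 13), (9, 50), (17, 35), (19, 73), (24, 31), (27, 31)])
v28: WRITE d=51  (d history now [(5, 43), (11, 2), (13, 41), (14, 42), (23, 61), (26, 41), (28, 51)])
v29: WRITE d=46  (d history now [(5, 43), (11, 2), (13, 41), (14, 42), (23, 61), (26, 41), (28, 51), (29, 46)])

Answer: NONE
NONE
79
58
42
73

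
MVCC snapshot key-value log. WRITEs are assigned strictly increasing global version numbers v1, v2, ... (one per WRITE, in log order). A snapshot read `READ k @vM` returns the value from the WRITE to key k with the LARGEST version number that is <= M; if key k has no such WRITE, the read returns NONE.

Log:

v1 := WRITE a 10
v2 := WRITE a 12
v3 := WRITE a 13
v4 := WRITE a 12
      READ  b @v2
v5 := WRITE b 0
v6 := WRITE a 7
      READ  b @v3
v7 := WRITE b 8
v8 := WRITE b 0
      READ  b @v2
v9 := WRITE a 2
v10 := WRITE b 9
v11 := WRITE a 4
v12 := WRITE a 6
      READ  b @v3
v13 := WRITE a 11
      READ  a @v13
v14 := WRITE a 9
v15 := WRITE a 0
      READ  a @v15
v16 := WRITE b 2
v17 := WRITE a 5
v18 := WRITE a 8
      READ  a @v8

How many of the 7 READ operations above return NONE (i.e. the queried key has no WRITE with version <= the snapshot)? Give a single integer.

v1: WRITE a=10  (a history now [(1, 10)])
v2: WRITE a=12  (a history now [(1, 10), (2, 12)])
v3: WRITE a=13  (a history now [(1, 10), (2, 12), (3, 13)])
v4: WRITE a=12  (a history now [(1, 10), (2, 12), (3, 13), (4, 12)])
READ b @v2: history=[] -> no version <= 2 -> NONE
v5: WRITE b=0  (b history now [(5, 0)])
v6: WRITE a=7  (a history now [(1, 10), (2, 12), (3, 13), (4, 12), (6, 7)])
READ b @v3: history=[(5, 0)] -> no version <= 3 -> NONE
v7: WRITE b=8  (b history now [(5, 0), (7, 8)])
v8: WRITE b=0  (b history now [(5, 0), (7, 8), (8, 0)])
READ b @v2: history=[(5, 0), (7, 8), (8, 0)] -> no version <= 2 -> NONE
v9: WRITE a=2  (a history now [(1, 10), (2, 12), (3, 13), (4, 12), (6, 7), (9, 2)])
v10: WRITE b=9  (b history now [(5, 0), (7, 8), (8, 0), (10, 9)])
v11: WRITE a=4  (a history now [(1, 10), (2, 12), (3, 13), (4, 12), (6, 7), (9, 2), (11, 4)])
v12: WRITE a=6  (a history now [(1, 10), (2, 12), (3, 13), (4, 12), (6, 7), (9, 2), (11, 4), (12, 6)])
READ b @v3: history=[(5, 0), (7, 8), (8, 0), (10, 9)] -> no version <= 3 -> NONE
v13: WRITE a=11  (a history now [(1, 10), (2, 12), (3, 13), (4, 12), (6, 7), (9, 2), (11, 4), (12, 6), (13, 11)])
READ a @v13: history=[(1, 10), (2, 12), (3, 13), (4, 12), (6, 7), (9, 2), (11, 4), (12, 6), (13, 11)] -> pick v13 -> 11
v14: WRITE a=9  (a history now [(1, 10), (2, 12), (3, 13), (4, 12), (6, 7), (9, 2), (11, 4), (12, 6), (13, 11), (14, 9)])
v15: WRITE a=0  (a history now [(1, 10), (2, 12), (3, 13), (4, 12), (6, 7), (9, 2), (11, 4), (12, 6), (13, 11), (14, 9), (15, 0)])
READ a @v15: history=[(1, 10), (2, 12), (3, 13), (4, 12), (6, 7), (9, 2), (11, 4), (12, 6), (13, 11), (14, 9), (15, 0)] -> pick v15 -> 0
v16: WRITE b=2  (b history now [(5, 0), (7, 8), (8, 0), (10, 9), (16, 2)])
v17: WRITE a=5  (a history now [(1, 10), (2, 12), (3, 13), (4, 12), (6, 7), (9, 2), (11, 4), (12, 6), (13, 11), (14, 9), (15, 0), (17, 5)])
v18: WRITE a=8  (a history now [(1, 10), (2, 12), (3, 13), (4, 12), (6, 7), (9, 2), (11, 4), (12, 6), (13, 11), (14, 9), (15, 0), (17, 5), (18, 8)])
READ a @v8: history=[(1, 10), (2, 12), (3, 13), (4, 12), (6, 7), (9, 2), (11, 4), (12, 6), (13, 11), (14, 9), (15, 0), (17, 5), (18, 8)] -> pick v6 -> 7
Read results in order: ['NONE', 'NONE', 'NONE', 'NONE', '11', '0', '7']
NONE count = 4

Answer: 4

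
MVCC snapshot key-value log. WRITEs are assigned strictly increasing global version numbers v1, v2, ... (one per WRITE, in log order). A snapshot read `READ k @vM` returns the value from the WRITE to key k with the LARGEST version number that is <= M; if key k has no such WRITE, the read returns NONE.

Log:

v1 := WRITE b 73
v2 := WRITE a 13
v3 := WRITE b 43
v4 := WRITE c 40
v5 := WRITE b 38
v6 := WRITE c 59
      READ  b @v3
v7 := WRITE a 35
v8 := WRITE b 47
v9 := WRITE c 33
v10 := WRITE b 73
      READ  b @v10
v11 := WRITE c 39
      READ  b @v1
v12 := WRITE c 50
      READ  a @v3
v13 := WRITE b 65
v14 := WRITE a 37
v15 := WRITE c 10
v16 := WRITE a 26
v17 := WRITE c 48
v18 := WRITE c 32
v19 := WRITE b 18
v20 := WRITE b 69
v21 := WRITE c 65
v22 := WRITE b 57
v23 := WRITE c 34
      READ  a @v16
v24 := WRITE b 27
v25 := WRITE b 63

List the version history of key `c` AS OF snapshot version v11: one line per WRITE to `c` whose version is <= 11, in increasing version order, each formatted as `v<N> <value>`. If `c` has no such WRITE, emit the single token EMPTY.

Scan writes for key=c with version <= 11:
  v1 WRITE b 73 -> skip
  v2 WRITE a 13 -> skip
  v3 WRITE b 43 -> skip
  v4 WRITE c 40 -> keep
  v5 WRITE b 38 -> skip
  v6 WRITE c 59 -> keep
  v7 WRITE a 35 -> skip
  v8 WRITE b 47 -> skip
  v9 WRITE c 33 -> keep
  v10 WRITE b 73 -> skip
  v11 WRITE c 39 -> keep
  v12 WRITE c 50 -> drop (> snap)
  v13 WRITE b 65 -> skip
  v14 WRITE a 37 -> skip
  v15 WRITE c 10 -> drop (> snap)
  v16 WRITE a 26 -> skip
  v17 WRITE c 48 -> drop (> snap)
  v18 WRITE c 32 -> drop (> snap)
  v19 WRITE b 18 -> skip
  v20 WRITE b 69 -> skip
  v21 WRITE c 65 -> drop (> snap)
  v22 WRITE b 57 -> skip
  v23 WRITE c 34 -> drop (> snap)
  v24 WRITE b 27 -> skip
  v25 WRITE b 63 -> skip
Collected: [(4, 40), (6, 59), (9, 33), (11, 39)]

Answer: v4 40
v6 59
v9 33
v11 39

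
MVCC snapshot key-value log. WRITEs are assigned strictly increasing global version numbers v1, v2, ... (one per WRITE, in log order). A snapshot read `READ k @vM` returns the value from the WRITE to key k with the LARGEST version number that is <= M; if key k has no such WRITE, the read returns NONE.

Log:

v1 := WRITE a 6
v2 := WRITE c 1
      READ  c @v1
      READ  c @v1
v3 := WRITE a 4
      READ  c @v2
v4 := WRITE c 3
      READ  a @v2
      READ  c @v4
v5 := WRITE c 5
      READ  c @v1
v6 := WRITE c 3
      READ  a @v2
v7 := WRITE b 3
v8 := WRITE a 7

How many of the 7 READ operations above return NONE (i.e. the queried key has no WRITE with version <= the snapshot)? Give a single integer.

Answer: 3

Derivation:
v1: WRITE a=6  (a history now [(1, 6)])
v2: WRITE c=1  (c history now [(2, 1)])
READ c @v1: history=[(2, 1)] -> no version <= 1 -> NONE
READ c @v1: history=[(2, 1)] -> no version <= 1 -> NONE
v3: WRITE a=4  (a history now [(1, 6), (3, 4)])
READ c @v2: history=[(2, 1)] -> pick v2 -> 1
v4: WRITE c=3  (c history now [(2, 1), (4, 3)])
READ a @v2: history=[(1, 6), (3, 4)] -> pick v1 -> 6
READ c @v4: history=[(2, 1), (4, 3)] -> pick v4 -> 3
v5: WRITE c=5  (c history now [(2, 1), (4, 3), (5, 5)])
READ c @v1: history=[(2, 1), (4, 3), (5, 5)] -> no version <= 1 -> NONE
v6: WRITE c=3  (c history now [(2, 1), (4, 3), (5, 5), (6, 3)])
READ a @v2: history=[(1, 6), (3, 4)] -> pick v1 -> 6
v7: WRITE b=3  (b history now [(7, 3)])
v8: WRITE a=7  (a history now [(1, 6), (3, 4), (8, 7)])
Read results in order: ['NONE', 'NONE', '1', '6', '3', 'NONE', '6']
NONE count = 3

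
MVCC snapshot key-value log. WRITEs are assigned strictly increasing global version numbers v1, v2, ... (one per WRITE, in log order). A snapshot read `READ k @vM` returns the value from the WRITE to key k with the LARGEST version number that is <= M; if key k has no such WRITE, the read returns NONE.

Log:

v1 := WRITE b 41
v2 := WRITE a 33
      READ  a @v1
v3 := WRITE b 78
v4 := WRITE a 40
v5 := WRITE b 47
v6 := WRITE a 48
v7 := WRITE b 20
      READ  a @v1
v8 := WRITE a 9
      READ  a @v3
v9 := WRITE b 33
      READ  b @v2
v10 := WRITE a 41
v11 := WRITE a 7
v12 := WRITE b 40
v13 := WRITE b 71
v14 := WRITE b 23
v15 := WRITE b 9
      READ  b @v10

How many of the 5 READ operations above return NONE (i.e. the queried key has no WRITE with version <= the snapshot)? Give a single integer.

Answer: 2

Derivation:
v1: WRITE b=41  (b history now [(1, 41)])
v2: WRITE a=33  (a history now [(2, 33)])
READ a @v1: history=[(2, 33)] -> no version <= 1 -> NONE
v3: WRITE b=78  (b history now [(1, 41), (3, 78)])
v4: WRITE a=40  (a history now [(2, 33), (4, 40)])
v5: WRITE b=47  (b history now [(1, 41), (3, 78), (5, 47)])
v6: WRITE a=48  (a history now [(2, 33), (4, 40), (6, 48)])
v7: WRITE b=20  (b history now [(1, 41), (3, 78), (5, 47), (7, 20)])
READ a @v1: history=[(2, 33), (4, 40), (6, 48)] -> no version <= 1 -> NONE
v8: WRITE a=9  (a history now [(2, 33), (4, 40), (6, 48), (8, 9)])
READ a @v3: history=[(2, 33), (4, 40), (6, 48), (8, 9)] -> pick v2 -> 33
v9: WRITE b=33  (b history now [(1, 41), (3, 78), (5, 47), (7, 20), (9, 33)])
READ b @v2: history=[(1, 41), (3, 78), (5, 47), (7, 20), (9, 33)] -> pick v1 -> 41
v10: WRITE a=41  (a history now [(2, 33), (4, 40), (6, 48), (8, 9), (10, 41)])
v11: WRITE a=7  (a history now [(2, 33), (4, 40), (6, 48), (8, 9), (10, 41), (11, 7)])
v12: WRITE b=40  (b history now [(1, 41), (3, 78), (5, 47), (7, 20), (9, 33), (12, 40)])
v13: WRITE b=71  (b history now [(1, 41), (3, 78), (5, 47), (7, 20), (9, 33), (12, 40), (13, 71)])
v14: WRITE b=23  (b history now [(1, 41), (3, 78), (5, 47), (7, 20), (9, 33), (12, 40), (13, 71), (14, 23)])
v15: WRITE b=9  (b history now [(1, 41), (3, 78), (5, 47), (7, 20), (9, 33), (12, 40), (13, 71), (14, 23), (15, 9)])
READ b @v10: history=[(1, 41), (3, 78), (5, 47), (7, 20), (9, 33), (12, 40), (13, 71), (14, 23), (15, 9)] -> pick v9 -> 33
Read results in order: ['NONE', 'NONE', '33', '41', '33']
NONE count = 2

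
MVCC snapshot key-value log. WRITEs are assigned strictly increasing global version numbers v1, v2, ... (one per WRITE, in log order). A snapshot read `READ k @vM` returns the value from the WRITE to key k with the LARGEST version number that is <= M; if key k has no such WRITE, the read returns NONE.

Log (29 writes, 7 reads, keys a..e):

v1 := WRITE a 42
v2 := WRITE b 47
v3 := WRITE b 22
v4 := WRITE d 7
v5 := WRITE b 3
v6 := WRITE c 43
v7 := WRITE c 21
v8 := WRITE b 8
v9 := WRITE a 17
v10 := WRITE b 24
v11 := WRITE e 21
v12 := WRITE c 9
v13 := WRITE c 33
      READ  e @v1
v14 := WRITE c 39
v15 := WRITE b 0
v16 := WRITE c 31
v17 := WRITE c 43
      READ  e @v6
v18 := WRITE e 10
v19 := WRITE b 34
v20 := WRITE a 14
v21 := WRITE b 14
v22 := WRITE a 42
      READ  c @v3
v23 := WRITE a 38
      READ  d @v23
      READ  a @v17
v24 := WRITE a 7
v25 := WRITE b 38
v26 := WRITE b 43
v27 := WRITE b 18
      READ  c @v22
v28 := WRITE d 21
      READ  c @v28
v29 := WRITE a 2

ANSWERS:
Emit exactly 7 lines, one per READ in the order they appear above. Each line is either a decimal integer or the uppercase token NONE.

Answer: NONE
NONE
NONE
7
17
43
43

Derivation:
v1: WRITE a=42  (a history now [(1, 42)])
v2: WRITE b=47  (b history now [(2, 47)])
v3: WRITE b=22  (b history now [(2, 47), (3, 22)])
v4: WRITE d=7  (d history now [(4, 7)])
v5: WRITE b=3  (b history now [(2, 47), (3, 22), (5, 3)])
v6: WRITE c=43  (c history now [(6, 43)])
v7: WRITE c=21  (c history now [(6, 43), (7, 21)])
v8: WRITE b=8  (b history now [(2, 47), (3, 22), (5, 3), (8, 8)])
v9: WRITE a=17  (a history now [(1, 42), (9, 17)])
v10: WRITE b=24  (b history now [(2, 47), (3, 22), (5, 3), (8, 8), (10, 24)])
v11: WRITE e=21  (e history now [(11, 21)])
v12: WRITE c=9  (c history now [(6, 43), (7, 21), (12, 9)])
v13: WRITE c=33  (c history now [(6, 43), (7, 21), (12, 9), (13, 33)])
READ e @v1: history=[(11, 21)] -> no version <= 1 -> NONE
v14: WRITE c=39  (c history now [(6, 43), (7, 21), (12, 9), (13, 33), (14, 39)])
v15: WRITE b=0  (b history now [(2, 47), (3, 22), (5, 3), (8, 8), (10, 24), (15, 0)])
v16: WRITE c=31  (c history now [(6, 43), (7, 21), (12, 9), (13, 33), (14, 39), (16, 31)])
v17: WRITE c=43  (c history now [(6, 43), (7, 21), (12, 9), (13, 33), (14, 39), (16, 31), (17, 43)])
READ e @v6: history=[(11, 21)] -> no version <= 6 -> NONE
v18: WRITE e=10  (e history now [(11, 21), (18, 10)])
v19: WRITE b=34  (b history now [(2, 47), (3, 22), (5, 3), (8, 8), (10, 24), (15, 0), (19, 34)])
v20: WRITE a=14  (a history now [(1, 42), (9, 17), (20, 14)])
v21: WRITE b=14  (b history now [(2, 47), (3, 22), (5, 3), (8, 8), (10, 24), (15, 0), (19, 34), (21, 14)])
v22: WRITE a=42  (a history now [(1, 42), (9, 17), (20, 14), (22, 42)])
READ c @v3: history=[(6, 43), (7, 21), (12, 9), (13, 33), (14, 39), (16, 31), (17, 43)] -> no version <= 3 -> NONE
v23: WRITE a=38  (a history now [(1, 42), (9, 17), (20, 14), (22, 42), (23, 38)])
READ d @v23: history=[(4, 7)] -> pick v4 -> 7
READ a @v17: history=[(1, 42), (9, 17), (20, 14), (22, 42), (23, 38)] -> pick v9 -> 17
v24: WRITE a=7  (a history now [(1, 42), (9, 17), (20, 14), (22, 42), (23, 38), (24, 7)])
v25: WRITE b=38  (b history now [(2, 47), (3, 22), (5, 3), (8, 8), (10, 24), (15, 0), (19, 34), (21, 14), (25, 38)])
v26: WRITE b=43  (b history now [(2, 47), (3, 22), (5, 3), (8, 8), (10, 24), (15, 0), (19, 34), (21, 14), (25, 38), (26, 43)])
v27: WRITE b=18  (b history now [(2, 47), (3, 22), (5, 3), (8, 8), (10, 24), (15, 0), (19, 34), (21, 14), (25, 38), (26, 43), (27, 18)])
READ c @v22: history=[(6, 43), (7, 21), (12, 9), (13, 33), (14, 39), (16, 31), (17, 43)] -> pick v17 -> 43
v28: WRITE d=21  (d history now [(4, 7), (28, 21)])
READ c @v28: history=[(6, 43), (7, 21), (12, 9), (13, 33), (14, 39), (16, 31), (17, 43)] -> pick v17 -> 43
v29: WRITE a=2  (a history now [(1, 42), (9, 17), (20, 14), (22, 42), (23, 38), (24, 7), (29, 2)])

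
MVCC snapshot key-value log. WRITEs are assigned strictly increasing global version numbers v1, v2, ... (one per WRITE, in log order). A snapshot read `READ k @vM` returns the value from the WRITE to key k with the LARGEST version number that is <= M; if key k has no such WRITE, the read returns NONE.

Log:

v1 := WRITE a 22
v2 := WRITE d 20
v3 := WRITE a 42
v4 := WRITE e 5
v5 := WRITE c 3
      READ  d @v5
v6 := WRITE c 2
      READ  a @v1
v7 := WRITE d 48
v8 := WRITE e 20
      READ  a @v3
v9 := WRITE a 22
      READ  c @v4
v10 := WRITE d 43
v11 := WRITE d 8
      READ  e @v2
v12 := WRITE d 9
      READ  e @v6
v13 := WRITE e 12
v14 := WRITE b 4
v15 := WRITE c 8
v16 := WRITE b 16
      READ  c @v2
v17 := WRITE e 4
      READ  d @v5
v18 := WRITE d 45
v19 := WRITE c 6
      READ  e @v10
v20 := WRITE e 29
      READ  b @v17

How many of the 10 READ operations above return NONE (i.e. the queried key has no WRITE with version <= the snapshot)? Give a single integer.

Answer: 3

Derivation:
v1: WRITE a=22  (a history now [(1, 22)])
v2: WRITE d=20  (d history now [(2, 20)])
v3: WRITE a=42  (a history now [(1, 22), (3, 42)])
v4: WRITE e=5  (e history now [(4, 5)])
v5: WRITE c=3  (c history now [(5, 3)])
READ d @v5: history=[(2, 20)] -> pick v2 -> 20
v6: WRITE c=2  (c history now [(5, 3), (6, 2)])
READ a @v1: history=[(1, 22), (3, 42)] -> pick v1 -> 22
v7: WRITE d=48  (d history now [(2, 20), (7, 48)])
v8: WRITE e=20  (e history now [(4, 5), (8, 20)])
READ a @v3: history=[(1, 22), (3, 42)] -> pick v3 -> 42
v9: WRITE a=22  (a history now [(1, 22), (3, 42), (9, 22)])
READ c @v4: history=[(5, 3), (6, 2)] -> no version <= 4 -> NONE
v10: WRITE d=43  (d history now [(2, 20), (7, 48), (10, 43)])
v11: WRITE d=8  (d history now [(2, 20), (7, 48), (10, 43), (11, 8)])
READ e @v2: history=[(4, 5), (8, 20)] -> no version <= 2 -> NONE
v12: WRITE d=9  (d history now [(2, 20), (7, 48), (10, 43), (11, 8), (12, 9)])
READ e @v6: history=[(4, 5), (8, 20)] -> pick v4 -> 5
v13: WRITE e=12  (e history now [(4, 5), (8, 20), (13, 12)])
v14: WRITE b=4  (b history now [(14, 4)])
v15: WRITE c=8  (c history now [(5, 3), (6, 2), (15, 8)])
v16: WRITE b=16  (b history now [(14, 4), (16, 16)])
READ c @v2: history=[(5, 3), (6, 2), (15, 8)] -> no version <= 2 -> NONE
v17: WRITE e=4  (e history now [(4, 5), (8, 20), (13, 12), (17, 4)])
READ d @v5: history=[(2, 20), (7, 48), (10, 43), (11, 8), (12, 9)] -> pick v2 -> 20
v18: WRITE d=45  (d history now [(2, 20), (7, 48), (10, 43), (11, 8), (12, 9), (18, 45)])
v19: WRITE c=6  (c history now [(5, 3), (6, 2), (15, 8), (19, 6)])
READ e @v10: history=[(4, 5), (8, 20), (13, 12), (17, 4)] -> pick v8 -> 20
v20: WRITE e=29  (e history now [(4, 5), (8, 20), (13, 12), (17, 4), (20, 29)])
READ b @v17: history=[(14, 4), (16, 16)] -> pick v16 -> 16
Read results in order: ['20', '22', '42', 'NONE', 'NONE', '5', 'NONE', '20', '20', '16']
NONE count = 3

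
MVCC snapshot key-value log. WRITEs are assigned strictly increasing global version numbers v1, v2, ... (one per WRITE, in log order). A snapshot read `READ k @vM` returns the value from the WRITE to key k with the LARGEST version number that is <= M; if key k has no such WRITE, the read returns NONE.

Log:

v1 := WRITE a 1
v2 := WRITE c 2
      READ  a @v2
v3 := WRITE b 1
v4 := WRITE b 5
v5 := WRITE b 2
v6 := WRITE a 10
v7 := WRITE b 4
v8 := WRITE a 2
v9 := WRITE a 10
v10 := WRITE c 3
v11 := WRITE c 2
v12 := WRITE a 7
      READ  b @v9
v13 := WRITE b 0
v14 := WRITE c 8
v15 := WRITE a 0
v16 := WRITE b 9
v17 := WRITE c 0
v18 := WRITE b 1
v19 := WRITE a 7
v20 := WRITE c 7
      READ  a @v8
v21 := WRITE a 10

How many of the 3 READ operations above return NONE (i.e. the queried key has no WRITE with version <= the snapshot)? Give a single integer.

Answer: 0

Derivation:
v1: WRITE a=1  (a history now [(1, 1)])
v2: WRITE c=2  (c history now [(2, 2)])
READ a @v2: history=[(1, 1)] -> pick v1 -> 1
v3: WRITE b=1  (b history now [(3, 1)])
v4: WRITE b=5  (b history now [(3, 1), (4, 5)])
v5: WRITE b=2  (b history now [(3, 1), (4, 5), (5, 2)])
v6: WRITE a=10  (a history now [(1, 1), (6, 10)])
v7: WRITE b=4  (b history now [(3, 1), (4, 5), (5, 2), (7, 4)])
v8: WRITE a=2  (a history now [(1, 1), (6, 10), (8, 2)])
v9: WRITE a=10  (a history now [(1, 1), (6, 10), (8, 2), (9, 10)])
v10: WRITE c=3  (c history now [(2, 2), (10, 3)])
v11: WRITE c=2  (c history now [(2, 2), (10, 3), (11, 2)])
v12: WRITE a=7  (a history now [(1, 1), (6, 10), (8, 2), (9, 10), (12, 7)])
READ b @v9: history=[(3, 1), (4, 5), (5, 2), (7, 4)] -> pick v7 -> 4
v13: WRITE b=0  (b history now [(3, 1), (4, 5), (5, 2), (7, 4), (13, 0)])
v14: WRITE c=8  (c history now [(2, 2), (10, 3), (11, 2), (14, 8)])
v15: WRITE a=0  (a history now [(1, 1), (6, 10), (8, 2), (9, 10), (12, 7), (15, 0)])
v16: WRITE b=9  (b history now [(3, 1), (4, 5), (5, 2), (7, 4), (13, 0), (16, 9)])
v17: WRITE c=0  (c history now [(2, 2), (10, 3), (11, 2), (14, 8), (17, 0)])
v18: WRITE b=1  (b history now [(3, 1), (4, 5), (5, 2), (7, 4), (13, 0), (16, 9), (18, 1)])
v19: WRITE a=7  (a history now [(1, 1), (6, 10), (8, 2), (9, 10), (12, 7), (15, 0), (19, 7)])
v20: WRITE c=7  (c history now [(2, 2), (10, 3), (11, 2), (14, 8), (17, 0), (20, 7)])
READ a @v8: history=[(1, 1), (6, 10), (8, 2), (9, 10), (12, 7), (15, 0), (19, 7)] -> pick v8 -> 2
v21: WRITE a=10  (a history now [(1, 1), (6, 10), (8, 2), (9, 10), (12, 7), (15, 0), (19, 7), (21, 10)])
Read results in order: ['1', '4', '2']
NONE count = 0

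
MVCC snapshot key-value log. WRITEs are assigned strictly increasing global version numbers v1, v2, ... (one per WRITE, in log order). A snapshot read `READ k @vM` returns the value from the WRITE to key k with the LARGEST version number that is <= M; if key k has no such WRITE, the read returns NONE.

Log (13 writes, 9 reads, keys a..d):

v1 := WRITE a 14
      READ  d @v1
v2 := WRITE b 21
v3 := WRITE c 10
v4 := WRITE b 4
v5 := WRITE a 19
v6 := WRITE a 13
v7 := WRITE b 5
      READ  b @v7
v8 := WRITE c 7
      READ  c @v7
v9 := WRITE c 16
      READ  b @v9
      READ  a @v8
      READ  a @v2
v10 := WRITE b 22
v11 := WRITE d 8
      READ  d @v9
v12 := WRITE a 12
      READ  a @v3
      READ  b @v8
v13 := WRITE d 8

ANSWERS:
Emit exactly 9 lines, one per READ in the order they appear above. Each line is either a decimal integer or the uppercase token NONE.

Answer: NONE
5
10
5
13
14
NONE
14
5

Derivation:
v1: WRITE a=14  (a history now [(1, 14)])
READ d @v1: history=[] -> no version <= 1 -> NONE
v2: WRITE b=21  (b history now [(2, 21)])
v3: WRITE c=10  (c history now [(3, 10)])
v4: WRITE b=4  (b history now [(2, 21), (4, 4)])
v5: WRITE a=19  (a history now [(1, 14), (5, 19)])
v6: WRITE a=13  (a history now [(1, 14), (5, 19), (6, 13)])
v7: WRITE b=5  (b history now [(2, 21), (4, 4), (7, 5)])
READ b @v7: history=[(2, 21), (4, 4), (7, 5)] -> pick v7 -> 5
v8: WRITE c=7  (c history now [(3, 10), (8, 7)])
READ c @v7: history=[(3, 10), (8, 7)] -> pick v3 -> 10
v9: WRITE c=16  (c history now [(3, 10), (8, 7), (9, 16)])
READ b @v9: history=[(2, 21), (4, 4), (7, 5)] -> pick v7 -> 5
READ a @v8: history=[(1, 14), (5, 19), (6, 13)] -> pick v6 -> 13
READ a @v2: history=[(1, 14), (5, 19), (6, 13)] -> pick v1 -> 14
v10: WRITE b=22  (b history now [(2, 21), (4, 4), (7, 5), (10, 22)])
v11: WRITE d=8  (d history now [(11, 8)])
READ d @v9: history=[(11, 8)] -> no version <= 9 -> NONE
v12: WRITE a=12  (a history now [(1, 14), (5, 19), (6, 13), (12, 12)])
READ a @v3: history=[(1, 14), (5, 19), (6, 13), (12, 12)] -> pick v1 -> 14
READ b @v8: history=[(2, 21), (4, 4), (7, 5), (10, 22)] -> pick v7 -> 5
v13: WRITE d=8  (d history now [(11, 8), (13, 8)])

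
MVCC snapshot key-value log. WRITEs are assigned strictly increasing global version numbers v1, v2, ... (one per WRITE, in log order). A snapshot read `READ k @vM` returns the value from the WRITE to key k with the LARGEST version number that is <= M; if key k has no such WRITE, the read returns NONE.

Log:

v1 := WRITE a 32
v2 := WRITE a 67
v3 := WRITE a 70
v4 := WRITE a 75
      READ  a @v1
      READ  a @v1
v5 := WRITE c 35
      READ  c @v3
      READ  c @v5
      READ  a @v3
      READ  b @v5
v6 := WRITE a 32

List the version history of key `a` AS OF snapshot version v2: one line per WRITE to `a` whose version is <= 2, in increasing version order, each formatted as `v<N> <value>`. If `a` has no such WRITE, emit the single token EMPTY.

Answer: v1 32
v2 67

Derivation:
Scan writes for key=a with version <= 2:
  v1 WRITE a 32 -> keep
  v2 WRITE a 67 -> keep
  v3 WRITE a 70 -> drop (> snap)
  v4 WRITE a 75 -> drop (> snap)
  v5 WRITE c 35 -> skip
  v6 WRITE a 32 -> drop (> snap)
Collected: [(1, 32), (2, 67)]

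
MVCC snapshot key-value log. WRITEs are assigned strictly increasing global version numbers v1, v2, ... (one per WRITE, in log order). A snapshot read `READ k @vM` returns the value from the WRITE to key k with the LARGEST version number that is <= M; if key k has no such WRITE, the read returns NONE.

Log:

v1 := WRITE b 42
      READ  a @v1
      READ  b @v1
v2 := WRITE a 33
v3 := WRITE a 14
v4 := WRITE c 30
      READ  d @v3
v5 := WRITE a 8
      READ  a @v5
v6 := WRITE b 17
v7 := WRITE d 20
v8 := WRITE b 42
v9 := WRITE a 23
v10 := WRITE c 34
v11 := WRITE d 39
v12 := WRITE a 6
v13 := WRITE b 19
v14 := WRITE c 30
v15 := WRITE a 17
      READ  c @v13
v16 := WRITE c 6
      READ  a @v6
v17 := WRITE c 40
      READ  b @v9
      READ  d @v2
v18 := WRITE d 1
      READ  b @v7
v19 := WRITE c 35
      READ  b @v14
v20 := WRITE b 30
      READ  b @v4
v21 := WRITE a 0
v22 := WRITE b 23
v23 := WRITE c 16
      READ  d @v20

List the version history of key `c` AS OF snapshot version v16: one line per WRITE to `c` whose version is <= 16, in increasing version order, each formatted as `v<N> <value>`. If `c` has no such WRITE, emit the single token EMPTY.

Scan writes for key=c with version <= 16:
  v1 WRITE b 42 -> skip
  v2 WRITE a 33 -> skip
  v3 WRITE a 14 -> skip
  v4 WRITE c 30 -> keep
  v5 WRITE a 8 -> skip
  v6 WRITE b 17 -> skip
  v7 WRITE d 20 -> skip
  v8 WRITE b 42 -> skip
  v9 WRITE a 23 -> skip
  v10 WRITE c 34 -> keep
  v11 WRITE d 39 -> skip
  v12 WRITE a 6 -> skip
  v13 WRITE b 19 -> skip
  v14 WRITE c 30 -> keep
  v15 WRITE a 17 -> skip
  v16 WRITE c 6 -> keep
  v17 WRITE c 40 -> drop (> snap)
  v18 WRITE d 1 -> skip
  v19 WRITE c 35 -> drop (> snap)
  v20 WRITE b 30 -> skip
  v21 WRITE a 0 -> skip
  v22 WRITE b 23 -> skip
  v23 WRITE c 16 -> drop (> snap)
Collected: [(4, 30), (10, 34), (14, 30), (16, 6)]

Answer: v4 30
v10 34
v14 30
v16 6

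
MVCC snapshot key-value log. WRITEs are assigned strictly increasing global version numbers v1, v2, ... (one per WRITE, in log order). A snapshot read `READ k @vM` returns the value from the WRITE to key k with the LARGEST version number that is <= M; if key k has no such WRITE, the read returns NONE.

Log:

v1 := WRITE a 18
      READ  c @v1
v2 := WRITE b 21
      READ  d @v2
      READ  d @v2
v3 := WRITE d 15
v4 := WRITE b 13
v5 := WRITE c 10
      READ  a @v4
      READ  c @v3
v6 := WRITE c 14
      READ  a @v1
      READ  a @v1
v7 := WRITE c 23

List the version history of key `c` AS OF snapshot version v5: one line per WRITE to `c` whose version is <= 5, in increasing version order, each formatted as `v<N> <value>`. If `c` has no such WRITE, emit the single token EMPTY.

Answer: v5 10

Derivation:
Scan writes for key=c with version <= 5:
  v1 WRITE a 18 -> skip
  v2 WRITE b 21 -> skip
  v3 WRITE d 15 -> skip
  v4 WRITE b 13 -> skip
  v5 WRITE c 10 -> keep
  v6 WRITE c 14 -> drop (> snap)
  v7 WRITE c 23 -> drop (> snap)
Collected: [(5, 10)]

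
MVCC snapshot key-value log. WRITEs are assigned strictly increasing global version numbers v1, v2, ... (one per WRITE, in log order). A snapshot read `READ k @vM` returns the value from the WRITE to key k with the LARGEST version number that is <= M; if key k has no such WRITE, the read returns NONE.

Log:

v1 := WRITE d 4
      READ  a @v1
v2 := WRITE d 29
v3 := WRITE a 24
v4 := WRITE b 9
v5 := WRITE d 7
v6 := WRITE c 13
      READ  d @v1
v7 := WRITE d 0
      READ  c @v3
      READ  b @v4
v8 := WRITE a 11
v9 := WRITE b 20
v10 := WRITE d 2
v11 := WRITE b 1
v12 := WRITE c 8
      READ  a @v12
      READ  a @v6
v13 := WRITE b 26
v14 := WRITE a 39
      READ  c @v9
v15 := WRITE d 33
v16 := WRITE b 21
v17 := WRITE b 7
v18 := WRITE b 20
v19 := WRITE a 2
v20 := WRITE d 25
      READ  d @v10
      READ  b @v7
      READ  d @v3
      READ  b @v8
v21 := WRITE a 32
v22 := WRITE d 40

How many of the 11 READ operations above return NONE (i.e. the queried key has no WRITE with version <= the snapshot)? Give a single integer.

Answer: 2

Derivation:
v1: WRITE d=4  (d history now [(1, 4)])
READ a @v1: history=[] -> no version <= 1 -> NONE
v2: WRITE d=29  (d history now [(1, 4), (2, 29)])
v3: WRITE a=24  (a history now [(3, 24)])
v4: WRITE b=9  (b history now [(4, 9)])
v5: WRITE d=7  (d history now [(1, 4), (2, 29), (5, 7)])
v6: WRITE c=13  (c history now [(6, 13)])
READ d @v1: history=[(1, 4), (2, 29), (5, 7)] -> pick v1 -> 4
v7: WRITE d=0  (d history now [(1, 4), (2, 29), (5, 7), (7, 0)])
READ c @v3: history=[(6, 13)] -> no version <= 3 -> NONE
READ b @v4: history=[(4, 9)] -> pick v4 -> 9
v8: WRITE a=11  (a history now [(3, 24), (8, 11)])
v9: WRITE b=20  (b history now [(4, 9), (9, 20)])
v10: WRITE d=2  (d history now [(1, 4), (2, 29), (5, 7), (7, 0), (10, 2)])
v11: WRITE b=1  (b history now [(4, 9), (9, 20), (11, 1)])
v12: WRITE c=8  (c history now [(6, 13), (12, 8)])
READ a @v12: history=[(3, 24), (8, 11)] -> pick v8 -> 11
READ a @v6: history=[(3, 24), (8, 11)] -> pick v3 -> 24
v13: WRITE b=26  (b history now [(4, 9), (9, 20), (11, 1), (13, 26)])
v14: WRITE a=39  (a history now [(3, 24), (8, 11), (14, 39)])
READ c @v9: history=[(6, 13), (12, 8)] -> pick v6 -> 13
v15: WRITE d=33  (d history now [(1, 4), (2, 29), (5, 7), (7, 0), (10, 2), (15, 33)])
v16: WRITE b=21  (b history now [(4, 9), (9, 20), (11, 1), (13, 26), (16, 21)])
v17: WRITE b=7  (b history now [(4, 9), (9, 20), (11, 1), (13, 26), (16, 21), (17, 7)])
v18: WRITE b=20  (b history now [(4, 9), (9, 20), (11, 1), (13, 26), (16, 21), (17, 7), (18, 20)])
v19: WRITE a=2  (a history now [(3, 24), (8, 11), (14, 39), (19, 2)])
v20: WRITE d=25  (d history now [(1, 4), (2, 29), (5, 7), (7, 0), (10, 2), (15, 33), (20, 25)])
READ d @v10: history=[(1, 4), (2, 29), (5, 7), (7, 0), (10, 2), (15, 33), (20, 25)] -> pick v10 -> 2
READ b @v7: history=[(4, 9), (9, 20), (11, 1), (13, 26), (16, 21), (17, 7), (18, 20)] -> pick v4 -> 9
READ d @v3: history=[(1, 4), (2, 29), (5, 7), (7, 0), (10, 2), (15, 33), (20, 25)] -> pick v2 -> 29
READ b @v8: history=[(4, 9), (9, 20), (11, 1), (13, 26), (16, 21), (17, 7), (18, 20)] -> pick v4 -> 9
v21: WRITE a=32  (a history now [(3, 24), (8, 11), (14, 39), (19, 2), (21, 32)])
v22: WRITE d=40  (d history now [(1, 4), (2, 29), (5, 7), (7, 0), (10, 2), (15, 33), (20, 25), (22, 40)])
Read results in order: ['NONE', '4', 'NONE', '9', '11', '24', '13', '2', '9', '29', '9']
NONE count = 2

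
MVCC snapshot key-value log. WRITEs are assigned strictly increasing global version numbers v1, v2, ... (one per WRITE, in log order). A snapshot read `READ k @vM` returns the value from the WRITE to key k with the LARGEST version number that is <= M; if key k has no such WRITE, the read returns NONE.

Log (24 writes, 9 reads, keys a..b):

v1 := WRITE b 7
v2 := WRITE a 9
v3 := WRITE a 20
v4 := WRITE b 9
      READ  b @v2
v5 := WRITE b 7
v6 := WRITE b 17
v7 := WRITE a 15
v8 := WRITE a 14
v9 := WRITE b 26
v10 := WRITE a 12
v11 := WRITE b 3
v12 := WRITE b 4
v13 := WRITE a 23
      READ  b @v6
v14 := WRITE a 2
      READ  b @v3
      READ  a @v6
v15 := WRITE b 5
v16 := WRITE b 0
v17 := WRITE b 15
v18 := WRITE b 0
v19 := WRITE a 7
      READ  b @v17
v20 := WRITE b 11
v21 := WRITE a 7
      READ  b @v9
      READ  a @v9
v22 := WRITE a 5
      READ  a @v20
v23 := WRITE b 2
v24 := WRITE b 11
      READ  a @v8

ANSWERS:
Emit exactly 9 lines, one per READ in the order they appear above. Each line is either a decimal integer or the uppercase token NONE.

v1: WRITE b=7  (b history now [(1, 7)])
v2: WRITE a=9  (a history now [(2, 9)])
v3: WRITE a=20  (a history now [(2, 9), (3, 20)])
v4: WRITE b=9  (b history now [(1, 7), (4, 9)])
READ b @v2: history=[(1, 7), (4, 9)] -> pick v1 -> 7
v5: WRITE b=7  (b history now [(1, 7), (4, 9), (5, 7)])
v6: WRITE b=17  (b history now [(1, 7), (4, 9), (5, 7), (6, 17)])
v7: WRITE a=15  (a history now [(2, 9), (3, 20), (7, 15)])
v8: WRITE a=14  (a history now [(2, 9), (3, 20), (7, 15), (8, 14)])
v9: WRITE b=26  (b history now [(1, 7), (4, 9), (5, 7), (6, 17), (9, 26)])
v10: WRITE a=12  (a history now [(2, 9), (3, 20), (7, 15), (8, 14), (10, 12)])
v11: WRITE b=3  (b history now [(1, 7), (4, 9), (5, 7), (6, 17), (9, 26), (11, 3)])
v12: WRITE b=4  (b history now [(1, 7), (4, 9), (5, 7), (6, 17), (9, 26), (11, 3), (12, 4)])
v13: WRITE a=23  (a history now [(2, 9), (3, 20), (7, 15), (8, 14), (10, 12), (13, 23)])
READ b @v6: history=[(1, 7), (4, 9), (5, 7), (6, 17), (9, 26), (11, 3), (12, 4)] -> pick v6 -> 17
v14: WRITE a=2  (a history now [(2, 9), (3, 20), (7, 15), (8, 14), (10, 12), (13, 23), (14, 2)])
READ b @v3: history=[(1, 7), (4, 9), (5, 7), (6, 17), (9, 26), (11, 3), (12, 4)] -> pick v1 -> 7
READ a @v6: history=[(2, 9), (3, 20), (7, 15), (8, 14), (10, 12), (13, 23), (14, 2)] -> pick v3 -> 20
v15: WRITE b=5  (b history now [(1, 7), (4, 9), (5, 7), (6, 17), (9, 26), (11, 3), (12, 4), (15, 5)])
v16: WRITE b=0  (b history now [(1, 7), (4, 9), (5, 7), (6, 17), (9, 26), (11, 3), (12, 4), (15, 5), (16, 0)])
v17: WRITE b=15  (b history now [(1, 7), (4, 9), (5, 7), (6, 17), (9, 26), (11, 3), (12, 4), (15, 5), (16, 0), (17, 15)])
v18: WRITE b=0  (b history now [(1, 7), (4, 9), (5, 7), (6, 17), (9, 26), (11, 3), (12, 4), (15, 5), (16, 0), (17, 15), (18, 0)])
v19: WRITE a=7  (a history now [(2, 9), (3, 20), (7, 15), (8, 14), (10, 12), (13, 23), (14, 2), (19, 7)])
READ b @v17: history=[(1, 7), (4, 9), (5, 7), (6, 17), (9, 26), (11, 3), (12, 4), (15, 5), (16, 0), (17, 15), (18, 0)] -> pick v17 -> 15
v20: WRITE b=11  (b history now [(1, 7), (4, 9), (5, 7), (6, 17), (9, 26), (11, 3), (12, 4), (15, 5), (16, 0), (17, 15), (18, 0), (20, 11)])
v21: WRITE a=7  (a history now [(2, 9), (3, 20), (7, 15), (8, 14), (10, 12), (13, 23), (14, 2), (19, 7), (21, 7)])
READ b @v9: history=[(1, 7), (4, 9), (5, 7), (6, 17), (9, 26), (11, 3), (12, 4), (15, 5), (16, 0), (17, 15), (18, 0), (20, 11)] -> pick v9 -> 26
READ a @v9: history=[(2, 9), (3, 20), (7, 15), (8, 14), (10, 12), (13, 23), (14, 2), (19, 7), (21, 7)] -> pick v8 -> 14
v22: WRITE a=5  (a history now [(2, 9), (3, 20), (7, 15), (8, 14), (10, 12), (13, 23), (14, 2), (19, 7), (21, 7), (22, 5)])
READ a @v20: history=[(2, 9), (3, 20), (7, 15), (8, 14), (10, 12), (13, 23), (14, 2), (19, 7), (21, 7), (22, 5)] -> pick v19 -> 7
v23: WRITE b=2  (b history now [(1, 7), (4, 9), (5, 7), (6, 17), (9, 26), (11, 3), (12, 4), (15, 5), (16, 0), (17, 15), (18, 0), (20, 11), (23, 2)])
v24: WRITE b=11  (b history now [(1, 7), (4, 9), (5, 7), (6, 17), (9, 26), (11, 3), (12, 4), (15, 5), (16, 0), (17, 15), (18, 0), (20, 11), (23, 2), (24, 11)])
READ a @v8: history=[(2, 9), (3, 20), (7, 15), (8, 14), (10, 12), (13, 23), (14, 2), (19, 7), (21, 7), (22, 5)] -> pick v8 -> 14

Answer: 7
17
7
20
15
26
14
7
14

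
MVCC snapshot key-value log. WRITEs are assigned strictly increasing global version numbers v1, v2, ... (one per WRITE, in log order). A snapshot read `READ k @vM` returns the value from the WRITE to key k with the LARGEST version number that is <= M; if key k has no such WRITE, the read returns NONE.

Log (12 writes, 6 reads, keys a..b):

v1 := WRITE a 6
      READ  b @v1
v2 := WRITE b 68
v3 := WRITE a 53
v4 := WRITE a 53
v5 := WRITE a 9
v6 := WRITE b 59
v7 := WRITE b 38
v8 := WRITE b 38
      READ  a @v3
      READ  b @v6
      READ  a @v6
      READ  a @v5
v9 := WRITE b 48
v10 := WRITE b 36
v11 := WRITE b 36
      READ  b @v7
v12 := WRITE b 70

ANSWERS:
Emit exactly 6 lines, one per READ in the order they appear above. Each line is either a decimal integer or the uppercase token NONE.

Answer: NONE
53
59
9
9
38

Derivation:
v1: WRITE a=6  (a history now [(1, 6)])
READ b @v1: history=[] -> no version <= 1 -> NONE
v2: WRITE b=68  (b history now [(2, 68)])
v3: WRITE a=53  (a history now [(1, 6), (3, 53)])
v4: WRITE a=53  (a history now [(1, 6), (3, 53), (4, 53)])
v5: WRITE a=9  (a history now [(1, 6), (3, 53), (4, 53), (5, 9)])
v6: WRITE b=59  (b history now [(2, 68), (6, 59)])
v7: WRITE b=38  (b history now [(2, 68), (6, 59), (7, 38)])
v8: WRITE b=38  (b history now [(2, 68), (6, 59), (7, 38), (8, 38)])
READ a @v3: history=[(1, 6), (3, 53), (4, 53), (5, 9)] -> pick v3 -> 53
READ b @v6: history=[(2, 68), (6, 59), (7, 38), (8, 38)] -> pick v6 -> 59
READ a @v6: history=[(1, 6), (3, 53), (4, 53), (5, 9)] -> pick v5 -> 9
READ a @v5: history=[(1, 6), (3, 53), (4, 53), (5, 9)] -> pick v5 -> 9
v9: WRITE b=48  (b history now [(2, 68), (6, 59), (7, 38), (8, 38), (9, 48)])
v10: WRITE b=36  (b history now [(2, 68), (6, 59), (7, 38), (8, 38), (9, 48), (10, 36)])
v11: WRITE b=36  (b history now [(2, 68), (6, 59), (7, 38), (8, 38), (9, 48), (10, 36), (11, 36)])
READ b @v7: history=[(2, 68), (6, 59), (7, 38), (8, 38), (9, 48), (10, 36), (11, 36)] -> pick v7 -> 38
v12: WRITE b=70  (b history now [(2, 68), (6, 59), (7, 38), (8, 38), (9, 48), (10, 36), (11, 36), (12, 70)])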